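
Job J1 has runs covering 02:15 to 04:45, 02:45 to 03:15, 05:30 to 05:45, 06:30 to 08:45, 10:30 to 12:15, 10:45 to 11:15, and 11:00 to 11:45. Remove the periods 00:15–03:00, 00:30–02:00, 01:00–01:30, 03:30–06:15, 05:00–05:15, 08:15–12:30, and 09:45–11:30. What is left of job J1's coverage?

03:00–03:30, 06:30–08:15

A, merged: 02:15–04:45, 05:30–05:45, 06:30–08:45, 10:30–12:15.
B, merged: 00:15–03:00, 03:30–06:15, 08:15–12:30.
02:15–04:45 \ B = 03:00–03:30.
05:30–05:45: entirely removed.
06:30–08:45 \ B = 06:30–08:15.
10:30–12:15: entirely removed.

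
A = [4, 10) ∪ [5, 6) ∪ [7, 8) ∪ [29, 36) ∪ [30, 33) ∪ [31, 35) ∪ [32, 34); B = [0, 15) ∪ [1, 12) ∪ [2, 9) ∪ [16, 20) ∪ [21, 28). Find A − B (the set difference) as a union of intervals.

Merge the first list: [4, 10), [29, 36).
Merge the second list: [0, 15), [16, 20), [21, 28).
[4, 10) lies entirely inside B → drops out.
[29, 36) is untouched.

[29, 36)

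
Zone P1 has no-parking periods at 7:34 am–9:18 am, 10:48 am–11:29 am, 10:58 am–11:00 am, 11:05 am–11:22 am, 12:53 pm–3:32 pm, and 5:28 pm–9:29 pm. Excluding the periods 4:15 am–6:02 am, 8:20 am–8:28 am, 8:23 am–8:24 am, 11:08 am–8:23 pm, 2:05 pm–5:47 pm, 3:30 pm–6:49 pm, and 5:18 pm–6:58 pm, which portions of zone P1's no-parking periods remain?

7:34 am–8:20 am, 8:28 am–9:18 am, 10:48 am–11:08 am, 8:23 pm–9:29 pm

A, merged: 7:34 am–9:18 am, 10:48 am–11:29 am, 12:53 pm–3:32 pm, 5:28 pm–9:29 pm.
B, merged: 4:15 am–6:02 am, 8:20 am–8:28 am, 11:08 am–8:23 pm.
7:34 am–9:18 am with B removed leaves 7:34 am–8:20 am, 8:28 am–9:18 am.
10:48 am–11:29 am with B removed leaves 10:48 am–11:08 am.
12:53 pm–3:32 pm lies entirely inside B → drops out.
5:28 pm–9:29 pm with B removed leaves 8:23 pm–9:29 pm.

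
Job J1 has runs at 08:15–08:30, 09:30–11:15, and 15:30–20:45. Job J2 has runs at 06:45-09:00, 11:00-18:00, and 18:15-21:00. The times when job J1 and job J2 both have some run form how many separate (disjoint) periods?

4

A ∩ B = 08:15–08:30, 11:00–11:15, 15:30–18:00, 18:15–20:45.
That is 4 disjoint pieces.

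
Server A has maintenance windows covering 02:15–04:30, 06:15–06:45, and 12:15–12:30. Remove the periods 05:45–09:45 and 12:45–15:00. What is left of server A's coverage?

02:15–04:30, 12:15–12:30

02:15–04:30: nothing removed.
06:15–06:45: entirely removed.
12:15–12:30: nothing removed.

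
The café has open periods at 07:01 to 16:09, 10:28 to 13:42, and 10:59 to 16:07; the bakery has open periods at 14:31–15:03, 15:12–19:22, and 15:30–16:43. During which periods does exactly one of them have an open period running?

A, merged: 07:01-16:09.
B, merged: 14:31-15:03, 15:12-19:22.
A but not B: 07:01-14:31, 15:03-15:12.
B but not A: 16:09-19:22.
Combining gives A △ B.

07:01-14:31, 15:03-15:12, 16:09-19:22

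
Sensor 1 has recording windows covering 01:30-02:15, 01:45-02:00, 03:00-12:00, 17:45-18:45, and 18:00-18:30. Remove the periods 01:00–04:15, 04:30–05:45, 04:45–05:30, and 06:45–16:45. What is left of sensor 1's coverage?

First set merges to 01:30–02:15, 03:00–12:00, 17:45–18:45.
Second set merges to 01:00–04:15, 04:30–05:45, 06:45–16:45.
01:30–02:15: fully covered by B → removed.
03:00–12:00 minus B → 04:15–04:30, 05:45–06:45.
17:45–18:45: no B overlap → unchanged.

04:15–04:30, 05:45–06:45, 17:45–18:45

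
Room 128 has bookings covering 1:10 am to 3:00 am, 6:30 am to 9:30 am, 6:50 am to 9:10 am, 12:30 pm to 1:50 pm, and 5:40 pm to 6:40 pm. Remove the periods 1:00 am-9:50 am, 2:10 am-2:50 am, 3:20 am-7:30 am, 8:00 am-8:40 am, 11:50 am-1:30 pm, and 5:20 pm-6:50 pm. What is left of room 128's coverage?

1:30 pm–1:50 pm

A, merged: 1:10 am–3:00 am, 6:30 am–9:30 am, 12:30 pm–1:50 pm, 5:40 pm–6:40 pm.
B, merged: 1:00 am–9:50 am, 11:50 am–1:30 pm, 5:20 pm–6:50 pm.
1:10 am–3:00 am lies entirely inside B → drops out.
6:30 am–9:30 am lies entirely inside B → drops out.
12:30 pm–1:50 pm with B removed leaves 1:30 pm–1:50 pm.
5:40 pm–6:40 pm lies entirely inside B → drops out.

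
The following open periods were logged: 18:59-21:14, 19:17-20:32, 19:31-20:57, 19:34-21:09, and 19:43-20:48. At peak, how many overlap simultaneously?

5

At 19:43, 5 of the intervals are simultaneously active.
No point has more.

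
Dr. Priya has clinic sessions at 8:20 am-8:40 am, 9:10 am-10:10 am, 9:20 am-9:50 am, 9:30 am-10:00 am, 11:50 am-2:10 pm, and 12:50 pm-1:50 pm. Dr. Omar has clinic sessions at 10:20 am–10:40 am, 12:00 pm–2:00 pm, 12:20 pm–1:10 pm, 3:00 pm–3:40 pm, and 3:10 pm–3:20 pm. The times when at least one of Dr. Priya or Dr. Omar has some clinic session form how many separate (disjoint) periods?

5

Merge the first list: 8:20 am–8:40 am, 9:10 am–10:10 am, 11:50 am–2:10 pm.
Merge the second list: 10:20 am–10:40 am, 12:00 pm–2:00 pm, 3:00 pm–3:40 pm.
A ∪ B = 8:20 am–8:40 am, 9:10 am–10:10 am, 10:20 am–10:40 am, 11:50 am–2:10 pm, 3:00 pm–3:40 pm.
That is 5 disjoint pieces.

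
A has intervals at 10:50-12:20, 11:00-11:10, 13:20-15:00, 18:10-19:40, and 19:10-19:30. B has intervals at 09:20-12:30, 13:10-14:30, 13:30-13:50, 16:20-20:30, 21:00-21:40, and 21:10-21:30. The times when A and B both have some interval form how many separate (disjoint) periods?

Merge the first list: 10:50–12:20, 13:20–15:00, 18:10–19:40.
Merge the second list: 09:20–12:30, 13:10–14:30, 16:20–20:30, 21:00–21:40.
A ∩ B = 10:50–12:20, 13:20–14:30, 18:10–19:40.
That is 3 disjoint pieces.

3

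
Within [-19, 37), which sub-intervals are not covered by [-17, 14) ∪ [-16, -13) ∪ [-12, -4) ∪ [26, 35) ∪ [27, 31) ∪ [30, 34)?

[-19, -17) ∪ [14, 26) ∪ [35, 37)

The merged coverage is [-17, 14), [26, 35).
Uncovered inside [-19, 37): [-19, -17), [14, 26), [35, 37).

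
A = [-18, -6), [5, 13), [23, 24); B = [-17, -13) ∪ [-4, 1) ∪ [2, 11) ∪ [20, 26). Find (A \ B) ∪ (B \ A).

[-18, -17) ∪ [-13, -6) ∪ [-4, 1) ∪ [2, 5) ∪ [11, 13) ∪ [20, 23) ∪ [24, 26)

Only in the first: [-18, -17), [-13, -6), [11, 13).
Only in the second: [-4, 1), [2, 5), [20, 23), [24, 26).
Together these are the periods covered by exactly one.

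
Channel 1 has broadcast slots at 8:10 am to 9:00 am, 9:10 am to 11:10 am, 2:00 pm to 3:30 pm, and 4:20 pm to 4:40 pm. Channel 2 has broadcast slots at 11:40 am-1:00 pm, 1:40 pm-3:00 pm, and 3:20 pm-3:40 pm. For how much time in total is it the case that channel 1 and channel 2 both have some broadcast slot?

1 h 10 min

A ∩ B = 2:00 pm–3:00 pm, 3:20 pm–3:30 pm.
Total: 1 h + 10 min = 1 h 10 min.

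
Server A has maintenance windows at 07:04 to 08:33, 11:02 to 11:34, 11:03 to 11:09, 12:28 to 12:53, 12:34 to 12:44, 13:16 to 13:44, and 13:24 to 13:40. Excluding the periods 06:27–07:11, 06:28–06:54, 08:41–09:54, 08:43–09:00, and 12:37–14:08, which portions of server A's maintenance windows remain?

07:11-08:33, 11:02-11:34, 12:28-12:37

A, merged: 07:04-08:33, 11:02-11:34, 12:28-12:53, 13:16-13:44.
B, merged: 06:27-07:11, 08:41-09:54, 12:37-14:08.
07:04-08:33 minus B → 07:11-08:33.
11:02-11:34: no B overlap → unchanged.
12:28-12:53 minus B → 12:28-12:37.
13:16-13:44: fully covered by B → removed.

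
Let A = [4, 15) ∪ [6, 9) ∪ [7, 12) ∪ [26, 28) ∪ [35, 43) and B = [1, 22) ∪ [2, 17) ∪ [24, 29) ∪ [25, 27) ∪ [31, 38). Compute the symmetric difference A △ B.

[1, 4) ∪ [15, 22) ∪ [24, 26) ∪ [28, 29) ∪ [31, 35) ∪ [38, 43)

A, merged: [4, 15), [26, 28), [35, 43).
B, merged: [1, 22), [24, 29), [31, 38).
A but not B: [38, 43).
B but not A: [1, 4), [15, 22), [24, 26), [28, 29), [31, 35).
Combining gives A △ B.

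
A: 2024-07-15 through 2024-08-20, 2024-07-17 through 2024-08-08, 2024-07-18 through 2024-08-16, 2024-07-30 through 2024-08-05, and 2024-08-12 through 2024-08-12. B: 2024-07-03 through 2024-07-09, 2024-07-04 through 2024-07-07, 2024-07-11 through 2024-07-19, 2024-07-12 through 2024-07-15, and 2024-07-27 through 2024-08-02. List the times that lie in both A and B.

2024-07-15 through 2024-07-19, 2024-07-27 through 2024-08-02

First set merges to 2024-07-15 through 2024-08-20.
Second set merges to 2024-07-03 through 2024-07-09, 2024-07-11 through 2024-07-19, 2024-07-27 through 2024-08-02.
2024-07-15 through 2024-08-20 overlaps B on 2024-07-15 through 2024-07-19, 2024-07-27 through 2024-08-02.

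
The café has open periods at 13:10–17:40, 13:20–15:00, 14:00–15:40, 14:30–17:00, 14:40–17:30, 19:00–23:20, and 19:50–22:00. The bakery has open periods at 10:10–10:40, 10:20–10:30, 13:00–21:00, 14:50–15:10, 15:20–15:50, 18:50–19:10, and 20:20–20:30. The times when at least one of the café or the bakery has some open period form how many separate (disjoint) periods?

2

A, merged: 13:10–17:40, 19:00–23:20.
B, merged: 10:10–10:40, 13:00–21:00.
A ∪ B = 10:10–10:40, 13:00–23:20.
That is 2 disjoint pieces.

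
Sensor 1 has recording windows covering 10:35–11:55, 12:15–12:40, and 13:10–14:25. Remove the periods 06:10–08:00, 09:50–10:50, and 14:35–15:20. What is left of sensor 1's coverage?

10:35-11:55 with B removed leaves 10:50-11:55.
12:15-12:40 is untouched.
13:10-14:25 is untouched.

10:50-11:55, 12:15-12:40, 13:10-14:25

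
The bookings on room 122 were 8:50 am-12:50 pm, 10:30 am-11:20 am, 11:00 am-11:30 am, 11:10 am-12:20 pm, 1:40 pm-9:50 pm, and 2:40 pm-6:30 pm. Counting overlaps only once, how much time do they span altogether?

12 h 10 min

Merged: 8:50 am–12:50 pm, 1:40 pm–9:50 pm.
Lengths: 4 h + 8 h 10 min = 12 h 10 min.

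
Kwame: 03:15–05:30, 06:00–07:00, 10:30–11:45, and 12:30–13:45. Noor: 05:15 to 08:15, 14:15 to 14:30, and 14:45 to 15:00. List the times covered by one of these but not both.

03:15–05:15, 05:30–06:00, 07:00–08:15, 10:30–11:45, 12:30–13:45, 14:15–14:30, 14:45–15:00

A but not B: 03:15–05:15, 10:30–11:45, 12:30–13:45.
B but not A: 05:30–06:00, 07:00–08:15, 14:15–14:30, 14:45–15:00.
Combining gives A △ B.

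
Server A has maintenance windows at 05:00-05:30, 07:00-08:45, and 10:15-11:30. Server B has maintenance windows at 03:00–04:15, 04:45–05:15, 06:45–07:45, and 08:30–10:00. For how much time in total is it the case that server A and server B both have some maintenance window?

1 h 15 min

A ∩ B = 05:00-05:15, 07:00-07:45, 08:30-08:45.
Total: 15 min + 45 min + 15 min = 1 h 15 min.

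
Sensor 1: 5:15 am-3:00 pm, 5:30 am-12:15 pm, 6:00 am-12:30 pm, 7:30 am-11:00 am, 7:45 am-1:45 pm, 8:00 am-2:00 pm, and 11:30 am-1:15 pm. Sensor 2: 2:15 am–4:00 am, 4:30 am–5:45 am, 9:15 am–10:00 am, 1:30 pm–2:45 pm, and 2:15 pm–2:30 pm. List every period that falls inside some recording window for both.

First set merges to 5:15 am–3:00 pm.
Second set merges to 2:15 am–4:00 am, 4:30 am–5:45 am, 9:15 am–10:00 am, 1:30 pm–2:45 pm.
5:15 am–3:00 pm meets the second set on 5:15 am–5:45 am, 9:15 am–10:00 am, 1:30 pm–2:45 pm.

5:15 am–5:45 am, 9:15 am–10:00 am, 1:30 pm–2:45 pm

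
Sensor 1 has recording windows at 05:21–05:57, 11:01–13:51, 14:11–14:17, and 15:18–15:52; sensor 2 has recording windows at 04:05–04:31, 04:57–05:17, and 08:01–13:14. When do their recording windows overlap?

11:01–13:14

05:21–05:57: no overlap with the second set.
11:01–13:51 meets the second set on 11:01–13:14.
14:11–14:17: no overlap with the second set.
15:18–15:52: no overlap with the second set.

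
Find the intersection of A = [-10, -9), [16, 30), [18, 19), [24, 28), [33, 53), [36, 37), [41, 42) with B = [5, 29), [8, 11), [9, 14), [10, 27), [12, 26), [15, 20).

[16, 29)

A, merged: [-10, -9), [16, 30), [33, 53).
B, merged: [5, 29).
[-10, -9) meets no B interval.
[16, 30) ∩ B → [16, 29).
[33, 53) meets no B interval.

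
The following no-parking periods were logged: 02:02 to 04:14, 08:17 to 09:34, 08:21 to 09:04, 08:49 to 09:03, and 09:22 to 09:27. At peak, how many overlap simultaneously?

3

Sweep endpoints in order; track running count of active intervals.
Peak of 3 reached at 08:49.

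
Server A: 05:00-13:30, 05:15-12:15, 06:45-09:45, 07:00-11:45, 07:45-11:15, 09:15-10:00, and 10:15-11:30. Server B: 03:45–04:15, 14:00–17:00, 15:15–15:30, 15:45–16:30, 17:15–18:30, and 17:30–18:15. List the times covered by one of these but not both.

03:45–04:15, 05:00–13:30, 14:00–17:00, 17:15–18:30

A, merged: 05:00–13:30.
B, merged: 03:45–04:15, 14:00–17:00, 17:15–18:30.
A but not B: 05:00–13:30.
B but not A: 03:45–04:15, 14:00–17:00, 17:15–18:30.
Combining gives A △ B.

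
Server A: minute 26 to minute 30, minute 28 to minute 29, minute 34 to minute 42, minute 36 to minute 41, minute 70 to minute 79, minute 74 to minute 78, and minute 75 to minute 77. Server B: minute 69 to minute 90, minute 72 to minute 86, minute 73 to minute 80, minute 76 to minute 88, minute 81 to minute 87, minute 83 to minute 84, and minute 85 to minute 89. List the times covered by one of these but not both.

minute 26 to minute 30, minute 34 to minute 42, minute 69 to minute 70, minute 79 to minute 90

A, merged: minute 26 to minute 30, minute 34 to minute 42, minute 70 to minute 79.
B, merged: minute 69 to minute 90.
A but not B: minute 26 to minute 30, minute 34 to minute 42.
B but not A: minute 69 to minute 70, minute 79 to minute 90.
Combining gives A △ B.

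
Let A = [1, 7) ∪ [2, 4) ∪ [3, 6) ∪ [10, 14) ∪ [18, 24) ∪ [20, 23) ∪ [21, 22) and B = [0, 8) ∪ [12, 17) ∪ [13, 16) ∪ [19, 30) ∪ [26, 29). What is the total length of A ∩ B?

First set merges to [1, 7), [10, 14), [18, 24).
Second set merges to [0, 8), [12, 17), [19, 30).
A ∩ B = [1, 7), [12, 14), [19, 24).
Total: 6 + 2 + 5 = 13.

13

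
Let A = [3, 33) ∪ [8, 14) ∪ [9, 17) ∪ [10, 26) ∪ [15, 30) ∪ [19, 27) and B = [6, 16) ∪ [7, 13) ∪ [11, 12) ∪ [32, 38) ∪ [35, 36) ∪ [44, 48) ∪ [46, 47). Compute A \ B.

A, merged: [3, 33).
B, merged: [6, 16), [32, 38), [44, 48).
[3, 33) \ B = [3, 6), [16, 32).

[3, 6) ∪ [16, 32)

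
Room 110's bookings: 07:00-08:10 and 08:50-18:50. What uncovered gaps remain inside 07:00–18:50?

08:10-08:50

Covered (merged): 07:00-08:10, 08:50-18:50.
Gaps within 07:00-18:50: 08:10-08:50.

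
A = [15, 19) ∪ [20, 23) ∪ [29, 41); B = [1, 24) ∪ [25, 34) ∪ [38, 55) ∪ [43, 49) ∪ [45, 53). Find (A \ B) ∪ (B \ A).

[1, 15) ∪ [19, 20) ∪ [23, 24) ∪ [25, 29) ∪ [34, 38) ∪ [41, 55)

B, merged: [1, 24), [25, 34), [38, 55).
Only in the first: [34, 38).
Only in the second: [1, 15), [19, 20), [23, 24), [25, 29), [41, 55).
Together these are the periods covered by exactly one.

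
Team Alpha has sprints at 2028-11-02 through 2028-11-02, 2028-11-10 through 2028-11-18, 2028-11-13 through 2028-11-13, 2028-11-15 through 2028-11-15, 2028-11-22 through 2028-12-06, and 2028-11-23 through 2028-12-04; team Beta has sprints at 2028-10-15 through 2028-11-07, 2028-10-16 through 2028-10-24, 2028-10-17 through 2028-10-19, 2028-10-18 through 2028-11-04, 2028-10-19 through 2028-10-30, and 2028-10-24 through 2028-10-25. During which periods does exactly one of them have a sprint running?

First set merges to 2028-11-02 through 2028-11-02, 2028-11-10 through 2028-11-18, 2028-11-22 through 2028-12-06.
Second set merges to 2028-10-15 through 2028-11-07.
A but not B: 2028-11-10 through 2028-11-18, 2028-11-22 through 2028-12-06.
B but not A: 2028-10-15 through 2028-11-01, 2028-11-03 through 2028-11-07.
Combining gives A △ B.

2028-10-15 through 2028-11-01, 2028-11-03 through 2028-11-07, 2028-11-10 through 2028-11-18, 2028-11-22 through 2028-12-06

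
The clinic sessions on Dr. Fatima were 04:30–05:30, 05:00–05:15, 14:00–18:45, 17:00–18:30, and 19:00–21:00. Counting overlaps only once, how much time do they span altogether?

7 h 45 min

Merged: 04:30–05:30, 14:00–18:45, 19:00–21:00.
Lengths: 1 h + 4 h 45 min + 2 h = 7 h 45 min.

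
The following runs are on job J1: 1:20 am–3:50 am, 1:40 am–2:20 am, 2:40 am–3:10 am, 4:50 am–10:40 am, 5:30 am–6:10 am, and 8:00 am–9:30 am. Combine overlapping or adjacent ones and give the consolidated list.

1:20 am–3:50 am, 4:50 am–10:40 am

1:40 am–2:20 am overlaps/touches 1:20 am–3:50 am → extend to 1:20 am–3:50 am.
2:40 am–3:10 am overlaps/touches 1:20 am–3:50 am → extend to 1:20 am–3:50 am.
4:50 am–10:40 am is disjoint → start new block.
5:30 am–6:10 am overlaps/touches 4:50 am–10:40 am → extend to 4:50 am–10:40 am.
8:00 am–9:30 am overlaps/touches 4:50 am–10:40 am → extend to 4:50 am–10:40 am.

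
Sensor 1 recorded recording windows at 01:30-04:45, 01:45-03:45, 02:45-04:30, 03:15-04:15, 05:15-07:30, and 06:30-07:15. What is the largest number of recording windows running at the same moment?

4

Walk the sorted start/end points keeping a running depth.
The depth first hits 4 at 03:15.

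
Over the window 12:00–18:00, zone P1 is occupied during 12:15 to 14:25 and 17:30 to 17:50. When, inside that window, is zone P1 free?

12:00–12:15, 14:25–17:30, 17:50–18:00

The merged coverage is 12:15–14:25, 17:30–17:50.
Complement within 12:00–18:00: 12:00–12:15, 14:25–17:30, 17:50–18:00.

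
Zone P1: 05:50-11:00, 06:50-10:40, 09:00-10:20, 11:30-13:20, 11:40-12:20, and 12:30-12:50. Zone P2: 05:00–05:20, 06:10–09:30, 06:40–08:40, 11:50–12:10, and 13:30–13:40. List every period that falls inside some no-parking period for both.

Merge the first list: 05:50–11:00, 11:30–13:20.
Merge the second list: 05:00–05:20, 06:10–09:30, 11:50–12:10, 13:30–13:40.
05:50–11:00 meets the second set on 06:10–09:30.
11:30–13:20 meets the second set on 11:50–12:10.

06:10–09:30, 11:50–12:10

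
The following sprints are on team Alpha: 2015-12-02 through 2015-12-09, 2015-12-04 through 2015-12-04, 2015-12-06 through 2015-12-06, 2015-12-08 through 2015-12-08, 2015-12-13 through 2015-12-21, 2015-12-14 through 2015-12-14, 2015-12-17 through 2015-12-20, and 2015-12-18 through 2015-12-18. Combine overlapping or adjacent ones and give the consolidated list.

2015-12-04 through 2015-12-04 overlaps/touches 2015-12-02 through 2015-12-09 → extend to 2015-12-02 through 2015-12-09.
2015-12-06 through 2015-12-06 overlaps/touches 2015-12-02 through 2015-12-09 → extend to 2015-12-02 through 2015-12-09.
2015-12-08 through 2015-12-08 overlaps/touches 2015-12-02 through 2015-12-09 → extend to 2015-12-02 through 2015-12-09.
2015-12-13 through 2015-12-21 is disjoint → start new block.
2015-12-14 through 2015-12-14 overlaps/touches 2015-12-13 through 2015-12-21 → extend to 2015-12-13 through 2015-12-21.
2015-12-17 through 2015-12-20 overlaps/touches 2015-12-13 through 2015-12-21 → extend to 2015-12-13 through 2015-12-21.
2015-12-18 through 2015-12-18 overlaps/touches 2015-12-13 through 2015-12-21 → extend to 2015-12-13 through 2015-12-21.

2015-12-02 through 2015-12-09, 2015-12-13 through 2015-12-21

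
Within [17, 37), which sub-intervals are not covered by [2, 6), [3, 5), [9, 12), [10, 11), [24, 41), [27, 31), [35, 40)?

The merged coverage is [2, 6), [9, 12), [24, 41).
Complement within [17, 37): [17, 24).

[17, 24)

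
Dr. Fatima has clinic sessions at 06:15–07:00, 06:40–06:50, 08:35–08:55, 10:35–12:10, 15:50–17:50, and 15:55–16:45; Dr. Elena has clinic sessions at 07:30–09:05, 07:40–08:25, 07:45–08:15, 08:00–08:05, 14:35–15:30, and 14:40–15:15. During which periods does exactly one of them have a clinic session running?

06:15-07:00, 07:30-08:35, 08:55-09:05, 10:35-12:10, 14:35-15:30, 15:50-17:50

A, merged: 06:15-07:00, 08:35-08:55, 10:35-12:10, 15:50-17:50.
B, merged: 07:30-09:05, 14:35-15:30.
A \ B = 06:15-07:00, 10:35-12:10, 15:50-17:50.
B \ A = 07:30-08:35, 08:55-09:05, 14:35-15:30.
Union of the two gives the symmetric difference.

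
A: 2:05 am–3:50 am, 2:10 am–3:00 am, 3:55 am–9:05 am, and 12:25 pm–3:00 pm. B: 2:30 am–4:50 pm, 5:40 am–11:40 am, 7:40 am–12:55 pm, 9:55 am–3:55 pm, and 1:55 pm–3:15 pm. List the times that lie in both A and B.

A, merged: 2:05 am-3:50 am, 3:55 am-9:05 am, 12:25 pm-3:00 pm.
B, merged: 2:30 am-4:50 pm.
2:05 am-3:50 am meets the second set on 2:30 am-3:50 am.
3:55 am-9:05 am meets the second set on 3:55 am-9:05 am.
12:25 pm-3:00 pm meets the second set on 12:25 pm-3:00 pm.

2:30 am-3:50 am, 3:55 am-9:05 am, 12:25 pm-3:00 pm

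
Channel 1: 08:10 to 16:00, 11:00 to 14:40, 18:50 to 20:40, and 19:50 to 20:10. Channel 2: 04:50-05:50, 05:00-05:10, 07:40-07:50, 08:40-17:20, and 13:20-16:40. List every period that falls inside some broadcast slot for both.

First set merges to 08:10–16:00, 18:50–20:40.
Second set merges to 04:50–05:50, 07:40–07:50, 08:40–17:20.
08:10–16:00 meets the second set on 08:40–16:00.
18:50–20:40: no overlap with the second set.

08:40–16:00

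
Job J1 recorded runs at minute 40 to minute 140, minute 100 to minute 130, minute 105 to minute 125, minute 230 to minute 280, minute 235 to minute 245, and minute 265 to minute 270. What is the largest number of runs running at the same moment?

Sweep endpoints in order; track running count of active intervals.
Peak of 3 reached at minute 105.

3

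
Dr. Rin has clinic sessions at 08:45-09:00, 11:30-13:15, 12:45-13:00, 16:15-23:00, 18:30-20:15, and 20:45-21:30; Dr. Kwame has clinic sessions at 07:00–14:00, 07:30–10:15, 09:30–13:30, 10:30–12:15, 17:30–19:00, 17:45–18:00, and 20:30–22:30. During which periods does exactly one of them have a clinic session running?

07:00–08:45, 09:00–11:30, 13:15–14:00, 16:15–17:30, 19:00–20:30, 22:30–23:00

A, merged: 08:45–09:00, 11:30–13:15, 16:15–23:00.
B, merged: 07:00–14:00, 17:30–19:00, 20:30–22:30.
Only in the first: 16:15–17:30, 19:00–20:30, 22:30–23:00.
Only in the second: 07:00–08:45, 09:00–11:30, 13:15–14:00.
Together these are the periods covered by exactly one.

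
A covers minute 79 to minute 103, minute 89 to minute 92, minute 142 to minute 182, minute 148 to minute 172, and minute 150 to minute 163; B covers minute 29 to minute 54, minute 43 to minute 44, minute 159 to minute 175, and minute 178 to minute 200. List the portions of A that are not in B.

Merge the first list: minute 79 to minute 103, minute 142 to minute 182.
Merge the second list: minute 29 to minute 54, minute 159 to minute 175, minute 178 to minute 200.
minute 79 to minute 103: no B overlap → unchanged.
minute 142 to minute 182 minus B → minute 142 to minute 159, minute 175 to minute 178.

minute 79 to minute 103, minute 142 to minute 159, minute 175 to minute 178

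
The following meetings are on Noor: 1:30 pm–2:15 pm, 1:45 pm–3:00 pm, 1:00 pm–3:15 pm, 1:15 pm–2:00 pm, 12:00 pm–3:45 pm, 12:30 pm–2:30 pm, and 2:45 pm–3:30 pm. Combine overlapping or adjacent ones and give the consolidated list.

Sort by start: 12:00 pm-3:45 pm, 12:30 pm-2:30 pm, 1:00 pm-3:15 pm, 1:15 pm-2:00 pm, 1:30 pm-2:15 pm, 1:45 pm-3:00 pm, 2:45 pm-3:30 pm.
12:30 pm-2:30 pm overlaps/touches 12:00 pm-3:45 pm → extend to 12:00 pm-3:45 pm.
1:00 pm-3:15 pm overlaps/touches 12:00 pm-3:45 pm → extend to 12:00 pm-3:45 pm.
1:15 pm-2:00 pm overlaps/touches 12:00 pm-3:45 pm → extend to 12:00 pm-3:45 pm.
1:30 pm-2:15 pm overlaps/touches 12:00 pm-3:45 pm → extend to 12:00 pm-3:45 pm.
1:45 pm-3:00 pm overlaps/touches 12:00 pm-3:45 pm → extend to 12:00 pm-3:45 pm.
2:45 pm-3:30 pm overlaps/touches 12:00 pm-3:45 pm → extend to 12:00 pm-3:45 pm.

12:00 pm-3:45 pm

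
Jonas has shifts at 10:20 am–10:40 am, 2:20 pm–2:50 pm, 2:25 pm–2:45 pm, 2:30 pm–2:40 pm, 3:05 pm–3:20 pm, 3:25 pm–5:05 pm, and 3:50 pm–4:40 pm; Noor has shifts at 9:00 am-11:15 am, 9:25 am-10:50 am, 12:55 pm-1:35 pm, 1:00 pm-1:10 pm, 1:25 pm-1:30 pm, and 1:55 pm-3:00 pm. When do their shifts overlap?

10:20 am–10:40 am, 2:20 pm–2:50 pm

First set merges to 10:20 am–10:40 am, 2:20 pm–2:50 pm, 3:05 pm–3:20 pm, 3:25 pm–5:05 pm.
Second set merges to 9:00 am–11:15 am, 12:55 pm–1:35 pm, 1:55 pm–3:00 pm.
10:20 am–10:40 am ∩ B → 10:20 am–10:40 am.
2:20 pm–2:50 pm ∩ B → 2:20 pm–2:50 pm.
3:05 pm–3:20 pm meets no B interval.
3:25 pm–5:05 pm meets no B interval.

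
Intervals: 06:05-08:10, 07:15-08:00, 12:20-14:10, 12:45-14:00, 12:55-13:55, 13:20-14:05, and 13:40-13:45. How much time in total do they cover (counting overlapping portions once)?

3 h 55 min

Merged: 06:05–08:10, 12:20–14:10.
Lengths: 2 h 5 min + 1 h 50 min = 3 h 55 min.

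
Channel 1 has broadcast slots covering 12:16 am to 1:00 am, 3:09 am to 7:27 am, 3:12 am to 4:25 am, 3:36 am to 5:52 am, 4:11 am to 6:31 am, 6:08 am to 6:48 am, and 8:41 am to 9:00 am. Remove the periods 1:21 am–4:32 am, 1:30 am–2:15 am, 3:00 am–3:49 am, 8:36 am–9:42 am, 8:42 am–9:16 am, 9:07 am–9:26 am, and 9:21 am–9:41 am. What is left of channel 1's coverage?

12:16 am–1:00 am, 4:32 am–7:27 am

First set merges to 12:16 am–1:00 am, 3:09 am–7:27 am, 8:41 am–9:00 am.
Second set merges to 1:21 am–4:32 am, 8:36 am–9:42 am.
12:16 am–1:00 am: no B overlap → unchanged.
3:09 am–7:27 am minus B → 4:32 am–7:27 am.
8:41 am–9:00 am: fully covered by B → removed.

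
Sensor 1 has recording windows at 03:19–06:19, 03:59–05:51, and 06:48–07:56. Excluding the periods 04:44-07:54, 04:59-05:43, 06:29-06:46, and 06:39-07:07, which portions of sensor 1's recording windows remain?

A, merged: 03:19–06:19, 06:48–07:56.
B, merged: 04:44–07:54.
03:19–06:19 \ B = 03:19–04:44.
06:48–07:56 \ B = 07:54–07:56.

03:19–04:44, 07:54–07:56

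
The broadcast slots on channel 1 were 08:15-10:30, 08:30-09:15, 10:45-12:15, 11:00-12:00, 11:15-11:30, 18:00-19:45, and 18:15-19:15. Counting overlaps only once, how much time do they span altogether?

Merged: 08:15–10:30, 10:45–12:15, 18:00–19:45.
Lengths: 2 h 15 min + 1 h 30 min + 1 h 45 min = 5 h 30 min.

5 h 30 min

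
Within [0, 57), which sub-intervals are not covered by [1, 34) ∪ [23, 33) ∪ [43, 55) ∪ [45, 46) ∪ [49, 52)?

The merged coverage is [1, 34), [43, 55).
Gaps within [0, 57): [0, 1), [34, 43), [55, 57).

[0, 1) ∪ [34, 43) ∪ [55, 57)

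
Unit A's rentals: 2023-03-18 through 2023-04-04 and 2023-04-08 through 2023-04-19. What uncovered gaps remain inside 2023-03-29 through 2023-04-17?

After merging, the occupied span is 2023-03-18 through 2023-04-04, 2023-04-08 through 2023-04-19.
Uncovered inside 2023-03-29 through 2023-04-17: 2023-04-05 through 2023-04-07.

2023-04-05 through 2023-04-07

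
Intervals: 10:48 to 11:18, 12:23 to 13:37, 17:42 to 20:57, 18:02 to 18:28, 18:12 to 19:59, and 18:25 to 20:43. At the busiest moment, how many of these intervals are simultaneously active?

4

At 18:25, 4 of the intervals are simultaneously active.
No point has more.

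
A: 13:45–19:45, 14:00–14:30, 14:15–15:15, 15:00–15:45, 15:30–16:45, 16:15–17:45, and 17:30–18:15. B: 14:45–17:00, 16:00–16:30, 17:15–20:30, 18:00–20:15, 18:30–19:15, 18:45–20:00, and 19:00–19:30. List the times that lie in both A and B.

14:45-17:00, 17:15-19:45

Merge the first list: 13:45-19:45.
Merge the second list: 14:45-17:00, 17:15-20:30.
13:45-19:45 meets the second set on 14:45-17:00, 17:15-19:45.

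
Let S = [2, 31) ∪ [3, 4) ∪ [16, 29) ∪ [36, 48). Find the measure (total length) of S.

41

Merged: [2, 31), [36, 48).
Lengths: 29 + 12 = 41.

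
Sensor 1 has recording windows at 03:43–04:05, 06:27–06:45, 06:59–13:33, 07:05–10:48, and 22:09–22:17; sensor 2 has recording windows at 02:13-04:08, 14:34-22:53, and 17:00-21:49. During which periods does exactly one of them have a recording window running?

First set merges to 03:43–04:05, 06:27–06:45, 06:59–13:33, 22:09–22:17.
Second set merges to 02:13–04:08, 14:34–22:53.
A but not B: 06:27–06:45, 06:59–13:33.
B but not A: 02:13–03:43, 04:05–04:08, 14:34–22:09, 22:17–22:53.
Combining gives A △ B.

02:13–03:43, 04:05–04:08, 06:27–06:45, 06:59–13:33, 14:34–22:09, 22:17–22:53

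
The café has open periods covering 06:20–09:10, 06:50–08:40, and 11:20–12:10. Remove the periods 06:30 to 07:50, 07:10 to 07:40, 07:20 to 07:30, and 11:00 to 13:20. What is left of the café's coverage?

06:20–06:30, 07:50–09:10

A, merged: 06:20–09:10, 11:20–12:10.
B, merged: 06:30–07:50, 11:00–13:20.
06:20–09:10 minus B → 06:20–06:30, 07:50–09:10.
11:20–12:10: fully covered by B → removed.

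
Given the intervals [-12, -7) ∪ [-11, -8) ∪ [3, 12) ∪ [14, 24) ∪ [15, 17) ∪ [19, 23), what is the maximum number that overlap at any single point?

Walk the sorted start/end points keeping a running depth.
The depth first hits 2 at -11.

2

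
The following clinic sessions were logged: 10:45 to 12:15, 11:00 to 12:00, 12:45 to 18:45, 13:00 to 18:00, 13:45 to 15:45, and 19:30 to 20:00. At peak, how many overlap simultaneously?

Sweep endpoints in order; track running count of active intervals.
Peak of 3 reached at 13:45.

3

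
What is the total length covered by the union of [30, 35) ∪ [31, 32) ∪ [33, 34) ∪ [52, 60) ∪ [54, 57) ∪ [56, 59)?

13

Merged: [30, 35), [52, 60).
Lengths: 5 + 8 = 13.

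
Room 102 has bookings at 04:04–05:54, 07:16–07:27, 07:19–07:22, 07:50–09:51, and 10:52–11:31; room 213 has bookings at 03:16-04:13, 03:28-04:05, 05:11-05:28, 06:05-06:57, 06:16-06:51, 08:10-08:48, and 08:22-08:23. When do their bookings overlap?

Merge the first list: 04:04–05:54, 07:16–07:27, 07:50–09:51, 10:52–11:31.
Merge the second list: 03:16–04:13, 05:11–05:28, 06:05–06:57, 08:10–08:48.
04:04–05:54 ∩ B → 04:04–04:13, 05:11–05:28.
07:16–07:27 meets no B interval.
07:50–09:51 ∩ B → 08:10–08:48.
10:52–11:31 meets no B interval.

04:04–04:13, 05:11–05:28, 08:10–08:48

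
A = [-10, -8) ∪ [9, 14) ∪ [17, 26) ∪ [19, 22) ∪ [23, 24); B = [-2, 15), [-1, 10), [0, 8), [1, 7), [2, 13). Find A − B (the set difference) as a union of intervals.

[-10, -8) ∪ [17, 26)

A, merged: [-10, -8), [9, 14), [17, 26).
B, merged: [-2, 15).
[-10, -8) is untouched.
[9, 14) lies entirely inside B → drops out.
[17, 26) is untouched.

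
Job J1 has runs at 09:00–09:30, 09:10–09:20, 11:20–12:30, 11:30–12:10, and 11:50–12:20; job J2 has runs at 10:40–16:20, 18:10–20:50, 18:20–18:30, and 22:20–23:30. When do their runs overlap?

11:20–12:30

A, merged: 09:00–09:30, 11:20–12:30.
B, merged: 10:40–16:20, 18:10–20:50, 22:20–23:30.
09:00–09:30: no overlap with the second set.
11:20–12:30 meets the second set on 11:20–12:30.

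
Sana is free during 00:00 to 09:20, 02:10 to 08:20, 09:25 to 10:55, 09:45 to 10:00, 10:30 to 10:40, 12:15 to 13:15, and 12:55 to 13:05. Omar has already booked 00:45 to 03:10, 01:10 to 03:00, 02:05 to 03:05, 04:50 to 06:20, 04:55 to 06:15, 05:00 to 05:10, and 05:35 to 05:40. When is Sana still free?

A, merged: 00:00-09:20, 09:25-10:55, 12:15-13:15.
B, merged: 00:45-03:10, 04:50-06:20.
00:00-09:20 \ B = 00:00-00:45, 03:10-04:50, 06:20-09:20.
09:25-10:55: nothing removed.
12:15-13:15: nothing removed.

00:00-00:45, 03:10-04:50, 06:20-09:20, 09:25-10:55, 12:15-13:15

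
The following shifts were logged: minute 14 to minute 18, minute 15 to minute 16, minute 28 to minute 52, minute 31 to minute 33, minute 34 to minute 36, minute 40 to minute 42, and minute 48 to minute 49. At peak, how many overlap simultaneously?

Sweep endpoints in order; track running count of active intervals.
Peak of 2 reached at minute 15.

2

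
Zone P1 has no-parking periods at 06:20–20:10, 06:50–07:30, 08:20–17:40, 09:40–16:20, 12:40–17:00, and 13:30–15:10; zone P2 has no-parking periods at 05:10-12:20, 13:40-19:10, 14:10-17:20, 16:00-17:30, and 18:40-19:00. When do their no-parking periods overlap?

06:20–12:20, 13:40–19:10

Merge the first list: 06:20–20:10.
Merge the second list: 05:10–12:20, 13:40–19:10.
06:20–20:10 meets the second set on 06:20–12:20, 13:40–19:10.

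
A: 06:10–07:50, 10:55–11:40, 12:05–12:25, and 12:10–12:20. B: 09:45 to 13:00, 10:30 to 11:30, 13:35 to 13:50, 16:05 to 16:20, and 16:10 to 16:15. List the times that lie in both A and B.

10:55–11:40, 12:05–12:25

A, merged: 06:10–07:50, 10:55–11:40, 12:05–12:25.
B, merged: 09:45–13:00, 13:35–13:50, 16:05–16:20.
06:10–07:50 meets no B interval.
10:55–11:40 ∩ B → 10:55–11:40.
12:05–12:25 ∩ B → 12:05–12:25.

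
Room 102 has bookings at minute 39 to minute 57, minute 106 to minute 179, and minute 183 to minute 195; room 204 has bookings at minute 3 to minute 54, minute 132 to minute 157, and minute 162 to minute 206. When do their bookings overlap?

minute 39 to minute 54, minute 132 to minute 157, minute 162 to minute 179, minute 183 to minute 195

minute 39 to minute 57 overlaps B on minute 39 to minute 54.
minute 106 to minute 179 overlaps B on minute 132 to minute 157, minute 162 to minute 179.
minute 183 to minute 195 overlaps B on minute 183 to minute 195.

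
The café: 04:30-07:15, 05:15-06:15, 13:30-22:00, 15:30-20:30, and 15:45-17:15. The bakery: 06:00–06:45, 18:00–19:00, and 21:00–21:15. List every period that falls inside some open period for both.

Merge the first list: 04:30-07:15, 13:30-22:00.
04:30-07:15 meets the second set on 06:00-06:45.
13:30-22:00 meets the second set on 18:00-19:00, 21:00-21:15.

06:00-06:45, 18:00-19:00, 21:00-21:15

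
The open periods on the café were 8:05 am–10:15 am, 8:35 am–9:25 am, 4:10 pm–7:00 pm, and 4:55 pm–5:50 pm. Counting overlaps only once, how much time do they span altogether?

5 h

Merged: 8:05 am–10:15 am, 4:10 pm–7:00 pm.
Lengths: 2 h 10 min + 2 h 50 min = 5 h.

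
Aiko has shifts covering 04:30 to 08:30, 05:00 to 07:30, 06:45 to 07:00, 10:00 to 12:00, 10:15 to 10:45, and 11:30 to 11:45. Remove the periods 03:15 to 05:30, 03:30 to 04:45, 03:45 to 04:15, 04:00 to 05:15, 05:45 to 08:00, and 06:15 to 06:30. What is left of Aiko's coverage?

05:30–05:45, 08:00–08:30, 10:00–12:00

A, merged: 04:30–08:30, 10:00–12:00.
B, merged: 03:15–05:30, 05:45–08:00.
04:30–08:30 \ B = 05:30–05:45, 08:00–08:30.
10:00–12:00: nothing removed.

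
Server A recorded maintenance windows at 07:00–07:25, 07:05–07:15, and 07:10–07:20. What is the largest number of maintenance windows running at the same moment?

Walk the sorted start/end points keeping a running depth.
The depth first hits 3 at 07:10.

3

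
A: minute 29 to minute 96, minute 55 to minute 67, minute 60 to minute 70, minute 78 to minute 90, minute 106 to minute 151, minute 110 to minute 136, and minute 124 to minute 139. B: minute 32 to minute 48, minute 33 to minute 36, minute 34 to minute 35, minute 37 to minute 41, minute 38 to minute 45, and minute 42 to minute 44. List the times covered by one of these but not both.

minute 29 to minute 32, minute 48 to minute 96, minute 106 to minute 151

Merge the first list: minute 29 to minute 96, minute 106 to minute 151.
Merge the second list: minute 32 to minute 48.
Only in the first: minute 29 to minute 32, minute 48 to minute 96, minute 106 to minute 151.
Only in the second: none.
Together these are the periods covered by exactly one.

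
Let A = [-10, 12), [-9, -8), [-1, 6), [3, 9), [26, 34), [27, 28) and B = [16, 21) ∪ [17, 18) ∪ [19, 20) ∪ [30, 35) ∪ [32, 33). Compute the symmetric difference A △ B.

First set merges to [-10, 12), [26, 34).
Second set merges to [16, 21), [30, 35).
A \ B = [-10, 12), [26, 30).
B \ A = [16, 21), [34, 35).
Union of the two gives the symmetric difference.

[-10, 12) ∪ [16, 21) ∪ [26, 30) ∪ [34, 35)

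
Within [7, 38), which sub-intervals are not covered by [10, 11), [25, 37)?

Covered (merged): [10, 11), [25, 37).
Complement within [7, 38): [7, 10), [11, 25), [37, 38).

[7, 10) ∪ [11, 25) ∪ [37, 38)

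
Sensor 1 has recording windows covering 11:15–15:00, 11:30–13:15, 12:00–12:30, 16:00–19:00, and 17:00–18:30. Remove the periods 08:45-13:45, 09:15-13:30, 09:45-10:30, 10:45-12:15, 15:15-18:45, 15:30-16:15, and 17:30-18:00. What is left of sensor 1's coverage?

First set merges to 11:15–15:00, 16:00–19:00.
Second set merges to 08:45–13:45, 15:15–18:45.
11:15–15:00 \ B = 13:45–15:00.
16:00–19:00 \ B = 18:45–19:00.

13:45–15:00, 18:45–19:00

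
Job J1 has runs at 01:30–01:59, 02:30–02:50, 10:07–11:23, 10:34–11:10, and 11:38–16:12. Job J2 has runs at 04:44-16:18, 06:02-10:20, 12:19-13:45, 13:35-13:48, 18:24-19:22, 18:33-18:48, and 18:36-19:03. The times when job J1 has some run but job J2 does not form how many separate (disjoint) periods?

Merge the first list: 01:30–01:59, 02:30–02:50, 10:07–11:23, 11:38–16:12.
Merge the second list: 04:44–16:18, 18:24–19:22.
A \ B = 01:30–01:59, 02:30–02:50.
That is 2 disjoint pieces.

2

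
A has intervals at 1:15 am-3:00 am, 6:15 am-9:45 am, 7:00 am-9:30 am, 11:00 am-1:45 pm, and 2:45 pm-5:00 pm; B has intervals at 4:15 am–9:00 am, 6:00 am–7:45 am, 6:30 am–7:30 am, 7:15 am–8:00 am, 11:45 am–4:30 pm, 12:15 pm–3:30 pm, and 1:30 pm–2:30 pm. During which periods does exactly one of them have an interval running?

First set merges to 1:15 am–3:00 am, 6:15 am–9:45 am, 11:00 am–1:45 pm, 2:45 pm–5:00 pm.
Second set merges to 4:15 am–9:00 am, 11:45 am–4:30 pm.
Only in the first: 1:15 am–3:00 am, 9:00 am–9:45 am, 11:00 am–11:45 am, 4:30 pm–5:00 pm.
Only in the second: 4:15 am–6:15 am, 1:45 pm–2:45 pm.
Together these are the periods covered by exactly one.

1:15 am–3:00 am, 4:15 am–6:15 am, 9:00 am–9:45 am, 11:00 am–11:45 am, 1:45 pm–2:45 pm, 4:30 pm–5:00 pm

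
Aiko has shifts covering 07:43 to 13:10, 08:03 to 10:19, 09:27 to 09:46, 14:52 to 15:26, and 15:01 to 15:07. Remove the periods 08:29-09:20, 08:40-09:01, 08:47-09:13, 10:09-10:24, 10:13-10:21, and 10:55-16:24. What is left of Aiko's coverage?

A, merged: 07:43–13:10, 14:52–15:26.
B, merged: 08:29–09:20, 10:09–10:24, 10:55–16:24.
07:43–13:10 with B removed leaves 07:43–08:29, 09:20–10:09, 10:24–10:55.
14:52–15:26 lies entirely inside B → drops out.

07:43–08:29, 09:20–10:09, 10:24–10:55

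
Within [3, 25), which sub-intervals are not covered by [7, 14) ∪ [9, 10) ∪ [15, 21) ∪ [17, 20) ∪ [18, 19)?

Covered (merged): [7, 14), [15, 21).
Gaps within [3, 25): [3, 7), [14, 15), [21, 25).

[3, 7) ∪ [14, 15) ∪ [21, 25)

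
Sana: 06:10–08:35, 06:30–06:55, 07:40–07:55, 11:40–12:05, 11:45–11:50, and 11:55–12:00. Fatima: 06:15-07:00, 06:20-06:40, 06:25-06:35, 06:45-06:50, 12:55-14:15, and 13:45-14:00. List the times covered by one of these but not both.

Merge the first list: 06:10-08:35, 11:40-12:05.
Merge the second list: 06:15-07:00, 12:55-14:15.
Only in the first: 06:10-06:15, 07:00-08:35, 11:40-12:05.
Only in the second: 12:55-14:15.
Together these are the periods covered by exactly one.

06:10-06:15, 07:00-08:35, 11:40-12:05, 12:55-14:15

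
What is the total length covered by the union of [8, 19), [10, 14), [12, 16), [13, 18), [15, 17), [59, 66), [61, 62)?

Merged: [8, 19), [59, 66).
Lengths: 11 + 7 = 18.

18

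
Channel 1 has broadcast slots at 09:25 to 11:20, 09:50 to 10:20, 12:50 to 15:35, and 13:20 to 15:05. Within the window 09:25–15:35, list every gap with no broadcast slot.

Covered (merged): 09:25–11:20, 12:50–15:35.
Uncovered inside 09:25–15:35: 11:20–12:50.

11:20–12:50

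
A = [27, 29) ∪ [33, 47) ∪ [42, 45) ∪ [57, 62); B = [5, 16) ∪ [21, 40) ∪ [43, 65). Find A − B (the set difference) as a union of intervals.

A, merged: [27, 29), [33, 47), [57, 62).
[27, 29): fully covered by B → removed.
[33, 47) minus B → [40, 43).
[57, 62): fully covered by B → removed.

[40, 43)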